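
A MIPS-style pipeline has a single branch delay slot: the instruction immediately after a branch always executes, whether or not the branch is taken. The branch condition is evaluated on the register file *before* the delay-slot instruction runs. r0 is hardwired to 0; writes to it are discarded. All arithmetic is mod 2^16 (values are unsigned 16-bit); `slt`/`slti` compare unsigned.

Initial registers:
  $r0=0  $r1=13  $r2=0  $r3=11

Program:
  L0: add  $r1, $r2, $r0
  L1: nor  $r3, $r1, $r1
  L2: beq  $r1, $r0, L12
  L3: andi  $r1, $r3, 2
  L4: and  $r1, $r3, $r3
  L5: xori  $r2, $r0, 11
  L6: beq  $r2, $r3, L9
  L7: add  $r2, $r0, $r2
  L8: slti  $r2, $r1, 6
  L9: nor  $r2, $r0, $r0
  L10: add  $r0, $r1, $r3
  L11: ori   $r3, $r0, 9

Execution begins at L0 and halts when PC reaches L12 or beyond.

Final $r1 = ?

  step pc=0: add  $r1, $r2, $r0  regs=(0,0,0,11)
  step pc=1: nor  $r3, $r1, $r1  regs=(0,0,0,65535)
  step pc=2: beq  $r1, $r0, L12  cond=T  regs=(0,0,0,65535)
  step pc=3: andi  $r1, $r3, 2  regs=(0,2,0,65535)

2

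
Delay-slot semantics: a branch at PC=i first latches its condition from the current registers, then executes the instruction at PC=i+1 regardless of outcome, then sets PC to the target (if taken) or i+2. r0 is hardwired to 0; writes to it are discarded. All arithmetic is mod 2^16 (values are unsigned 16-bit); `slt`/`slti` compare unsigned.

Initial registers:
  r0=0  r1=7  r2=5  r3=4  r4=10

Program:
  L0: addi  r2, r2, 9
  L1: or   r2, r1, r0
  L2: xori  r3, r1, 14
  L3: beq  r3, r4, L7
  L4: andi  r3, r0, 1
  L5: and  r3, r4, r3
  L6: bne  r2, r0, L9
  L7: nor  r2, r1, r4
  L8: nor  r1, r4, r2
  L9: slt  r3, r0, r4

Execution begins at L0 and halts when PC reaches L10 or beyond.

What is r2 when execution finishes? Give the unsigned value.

65520

#0 addi  r2, r2, 9 ; 0/7/14/4/10
#1 or   r2, r1, r0 ; 0/7/7/4/10
#2 xori  r3, r1, 14 ; 0/7/7/9/10
#3 beq  r3, r4, L7 ; 0/7/7/9/10 ; →fallthru
#4 andi  r3, r0, 1 ; 0/7/7/0/10
#5 and  r3, r4, r3 ; 0/7/7/0/10
#6 bne  r2, r0, L9 ; 0/7/7/0/10 ; →target
#7 nor  r2, r1, r4 ; 0/7/65520/0/10
#9 slt  r3, r0, r4 ; 0/7/65520/1/10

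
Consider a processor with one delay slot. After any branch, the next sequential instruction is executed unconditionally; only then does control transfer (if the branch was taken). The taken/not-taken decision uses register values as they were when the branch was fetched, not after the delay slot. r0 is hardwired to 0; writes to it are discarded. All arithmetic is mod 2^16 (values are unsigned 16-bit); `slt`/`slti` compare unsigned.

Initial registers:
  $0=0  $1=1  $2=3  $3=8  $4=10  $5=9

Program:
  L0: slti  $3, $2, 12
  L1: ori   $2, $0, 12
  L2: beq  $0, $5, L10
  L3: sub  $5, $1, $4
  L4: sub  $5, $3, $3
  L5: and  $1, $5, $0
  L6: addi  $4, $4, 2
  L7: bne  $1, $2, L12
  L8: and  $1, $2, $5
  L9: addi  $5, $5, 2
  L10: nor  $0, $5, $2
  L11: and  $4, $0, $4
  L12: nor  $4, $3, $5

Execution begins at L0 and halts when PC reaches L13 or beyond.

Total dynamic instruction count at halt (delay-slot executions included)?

[0] slti  $3, $2, 12  →  {$0:0, $1:1, $2:3, $3:1, $4:10, $5:9}
[1] ori   $2, $0, 12  →  {$0:0, $1:1, $2:12, $3:1, $4:10, $5:9}
[2] beq  $0, $5, L10  →  {$0:0, $1:1, $2:12, $3:1, $4:10, $5:9}  ⟨branch fallthrough⟩
[3] sub  $5, $1, $4  →  {$0:0, $1:1, $2:12, $3:1, $4:10, $5:65527}
[4] sub  $5, $3, $3  →  {$0:0, $1:1, $2:12, $3:1, $4:10, $5:0}
[5] and  $1, $5, $0  →  {$0:0, $1:0, $2:12, $3:1, $4:10, $5:0}
[6] addi  $4, $4, 2  →  {$0:0, $1:0, $2:12, $3:1, $4:12, $5:0}
[7] bne  $1, $2, L12  →  {$0:0, $1:0, $2:12, $3:1, $4:12, $5:0}  ⟨branch taken⟩
[8] and  $1, $2, $5  →  {$0:0, $1:0, $2:12, $3:1, $4:12, $5:0}
[12] nor  $4, $3, $5  →  {$0:0, $1:0, $2:12, $3:1, $4:65534, $5:0}

10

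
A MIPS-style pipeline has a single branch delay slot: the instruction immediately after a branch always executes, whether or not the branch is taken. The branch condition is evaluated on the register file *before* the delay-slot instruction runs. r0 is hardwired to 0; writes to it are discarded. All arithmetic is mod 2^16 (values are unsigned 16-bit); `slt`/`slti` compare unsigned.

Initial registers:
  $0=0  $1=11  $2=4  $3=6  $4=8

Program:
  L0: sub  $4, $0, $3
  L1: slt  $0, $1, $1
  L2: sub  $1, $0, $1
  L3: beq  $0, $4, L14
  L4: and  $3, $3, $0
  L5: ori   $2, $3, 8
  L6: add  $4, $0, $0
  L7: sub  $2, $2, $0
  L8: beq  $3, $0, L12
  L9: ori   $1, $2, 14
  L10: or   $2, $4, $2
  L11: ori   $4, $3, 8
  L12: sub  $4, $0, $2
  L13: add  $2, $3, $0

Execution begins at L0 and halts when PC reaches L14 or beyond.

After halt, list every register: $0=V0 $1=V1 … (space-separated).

$0=0 $1=14 $2=0 $3=0 $4=65528

  step pc=0: sub  $4, $0, $3  regs=(0,11,4,6,65530)
  step pc=1: slt  $0, $1, $1  regs=(0,11,4,6,65530)
  step pc=2: sub  $1, $0, $1  regs=(0,65525,4,6,65530)
  step pc=3: beq  $0, $4, L14  cond=F  regs=(0,65525,4,6,65530)
  step pc=4: and  $3, $3, $0  regs=(0,65525,4,0,65530)
  step pc=5: ori   $2, $3, 8  regs=(0,65525,8,0,65530)
  step pc=6: add  $4, $0, $0  regs=(0,65525,8,0,0)
  step pc=7: sub  $2, $2, $0  regs=(0,65525,8,0,0)
  step pc=8: beq  $3, $0, L12  cond=T  regs=(0,65525,8,0,0)
  step pc=9: ori   $1, $2, 14  regs=(0,14,8,0,0)
  step pc=12: sub  $4, $0, $2  regs=(0,14,8,0,65528)
  step pc=13: add  $2, $3, $0  regs=(0,14,0,0,65528)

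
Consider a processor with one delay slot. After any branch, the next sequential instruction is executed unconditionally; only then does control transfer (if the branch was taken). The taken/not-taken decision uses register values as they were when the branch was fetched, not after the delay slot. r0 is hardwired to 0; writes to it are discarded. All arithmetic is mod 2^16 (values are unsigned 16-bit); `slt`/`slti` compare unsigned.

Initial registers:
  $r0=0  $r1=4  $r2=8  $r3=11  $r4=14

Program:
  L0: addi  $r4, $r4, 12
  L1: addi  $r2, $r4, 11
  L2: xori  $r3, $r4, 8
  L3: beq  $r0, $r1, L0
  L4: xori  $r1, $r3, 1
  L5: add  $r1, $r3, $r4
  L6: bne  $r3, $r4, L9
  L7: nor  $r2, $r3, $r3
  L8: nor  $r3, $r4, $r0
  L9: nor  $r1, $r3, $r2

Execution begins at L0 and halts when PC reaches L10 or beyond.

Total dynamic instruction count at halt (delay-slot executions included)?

[0] addi  $r4, $r4, 12  →  {$r0:0, $r1:4, $r2:8, $r3:11, $r4:26}
[1] addi  $r2, $r4, 11  →  {$r0:0, $r1:4, $r2:37, $r3:11, $r4:26}
[2] xori  $r3, $r4, 8  →  {$r0:0, $r1:4, $r2:37, $r3:18, $r4:26}
[3] beq  $r0, $r1, L0  →  {$r0:0, $r1:4, $r2:37, $r3:18, $r4:26}  ⟨branch fallthrough⟩
[4] xori  $r1, $r3, 1  →  {$r0:0, $r1:19, $r2:37, $r3:18, $r4:26}
[5] add  $r1, $r3, $r4  →  {$r0:0, $r1:44, $r2:37, $r3:18, $r4:26}
[6] bne  $r3, $r4, L9  →  {$r0:0, $r1:44, $r2:37, $r3:18, $r4:26}  ⟨branch taken⟩
[7] nor  $r2, $r3, $r3  →  {$r0:0, $r1:44, $r2:65517, $r3:18, $r4:26}
[9] nor  $r1, $r3, $r2  →  {$r0:0, $r1:0, $r2:65517, $r3:18, $r4:26}

9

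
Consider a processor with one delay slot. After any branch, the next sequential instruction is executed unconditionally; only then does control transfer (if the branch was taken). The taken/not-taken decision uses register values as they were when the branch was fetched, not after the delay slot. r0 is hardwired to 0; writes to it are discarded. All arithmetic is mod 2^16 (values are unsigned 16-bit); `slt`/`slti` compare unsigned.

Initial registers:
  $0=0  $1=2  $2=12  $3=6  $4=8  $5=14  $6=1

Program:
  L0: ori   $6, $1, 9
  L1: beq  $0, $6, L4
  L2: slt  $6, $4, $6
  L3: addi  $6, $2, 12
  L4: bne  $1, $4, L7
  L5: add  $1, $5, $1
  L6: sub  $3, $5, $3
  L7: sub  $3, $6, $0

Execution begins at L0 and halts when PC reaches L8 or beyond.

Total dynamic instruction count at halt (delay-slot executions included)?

[0] ori   $6, $1, 9  →  {$0:0, $1:2, $2:12, $3:6, $4:8, $5:14, $6:11}
[1] beq  $0, $6, L4  →  {$0:0, $1:2, $2:12, $3:6, $4:8, $5:14, $6:11}  ⟨branch fallthrough⟩
[2] slt  $6, $4, $6  →  {$0:0, $1:2, $2:12, $3:6, $4:8, $5:14, $6:1}
[3] addi  $6, $2, 12  →  {$0:0, $1:2, $2:12, $3:6, $4:8, $5:14, $6:24}
[4] bne  $1, $4, L7  →  {$0:0, $1:2, $2:12, $3:6, $4:8, $5:14, $6:24}  ⟨branch taken⟩
[5] add  $1, $5, $1  →  {$0:0, $1:16, $2:12, $3:6, $4:8, $5:14, $6:24}
[7] sub  $3, $6, $0  →  {$0:0, $1:16, $2:12, $3:24, $4:8, $5:14, $6:24}

7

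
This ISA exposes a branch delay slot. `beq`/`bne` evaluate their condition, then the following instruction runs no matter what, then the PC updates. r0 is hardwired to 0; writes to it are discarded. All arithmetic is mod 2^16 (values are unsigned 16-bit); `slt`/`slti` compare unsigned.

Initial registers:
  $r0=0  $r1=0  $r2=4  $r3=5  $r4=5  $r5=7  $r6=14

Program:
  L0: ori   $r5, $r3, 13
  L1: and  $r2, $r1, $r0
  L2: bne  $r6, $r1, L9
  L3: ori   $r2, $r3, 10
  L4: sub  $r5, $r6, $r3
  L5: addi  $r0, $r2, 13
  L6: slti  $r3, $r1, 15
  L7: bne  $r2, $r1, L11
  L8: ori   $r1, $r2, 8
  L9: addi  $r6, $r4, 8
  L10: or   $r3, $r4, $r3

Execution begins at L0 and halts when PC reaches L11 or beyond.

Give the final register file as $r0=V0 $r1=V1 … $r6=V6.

$r0=0 $r1=0 $r2=15 $r3=5 $r4=5 $r5=13 $r6=13

PC=0  ori   $r5, $r3, 13     | $r0=0 $r1=0 $r2=4 $r3=5 $r4=5 $r5=13 $r6=14
PC=1  and  $r2, $r1, $r0     | $r0=0 $r1=0 $r2=0 $r3=5 $r4=5 $r5=13 $r6=14
PC=2  bne  $r6, $r1, L9      | $r0=0 $r1=0 $r2=0 $r3=5 $r4=5 $r5=13 $r6=14  [TAKEN]
PC=3  ori   $r2, $r3, 10     | $r0=0 $r1=0 $r2=15 $r3=5 $r4=5 $r5=13 $r6=14
PC=9  addi  $r6, $r4, 8      | $r0=0 $r1=0 $r2=15 $r3=5 $r4=5 $r5=13 $r6=13
PC=10 or   $r3, $r4, $r3     | $r0=0 $r1=0 $r2=15 $r3=5 $r4=5 $r5=13 $r6=13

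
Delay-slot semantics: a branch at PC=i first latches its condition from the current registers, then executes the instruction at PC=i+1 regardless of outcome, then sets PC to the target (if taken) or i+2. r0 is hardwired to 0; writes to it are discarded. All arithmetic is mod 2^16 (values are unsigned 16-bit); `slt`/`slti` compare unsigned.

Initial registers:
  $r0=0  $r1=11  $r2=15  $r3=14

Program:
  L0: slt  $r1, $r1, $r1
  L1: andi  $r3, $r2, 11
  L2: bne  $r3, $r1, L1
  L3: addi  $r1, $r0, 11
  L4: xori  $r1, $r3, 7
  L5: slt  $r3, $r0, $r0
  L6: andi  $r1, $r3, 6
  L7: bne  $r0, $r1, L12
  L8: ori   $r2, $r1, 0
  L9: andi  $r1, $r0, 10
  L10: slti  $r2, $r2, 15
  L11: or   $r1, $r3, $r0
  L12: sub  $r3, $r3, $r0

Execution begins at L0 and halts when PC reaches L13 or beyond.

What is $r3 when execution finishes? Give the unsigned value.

0

[0] slt  $r1, $r1, $r1  →  {$r0:0, $r1:0, $r2:15, $r3:14}
[1] andi  $r3, $r2, 11  →  {$r0:0, $r1:0, $r2:15, $r3:11}
[2] bne  $r3, $r1, L1  →  {$r0:0, $r1:0, $r2:15, $r3:11}  ⟨branch taken⟩
[3] addi  $r1, $r0, 11  →  {$r0:0, $r1:11, $r2:15, $r3:11}
[1] andi  $r3, $r2, 11  →  {$r0:0, $r1:11, $r2:15, $r3:11}
[2] bne  $r3, $r1, L1  →  {$r0:0, $r1:11, $r2:15, $r3:11}  ⟨branch fallthrough⟩
[3] addi  $r1, $r0, 11  →  {$r0:0, $r1:11, $r2:15, $r3:11}
[4] xori  $r1, $r3, 7  →  {$r0:0, $r1:12, $r2:15, $r3:11}
[5] slt  $r3, $r0, $r0  →  {$r0:0, $r1:12, $r2:15, $r3:0}
[6] andi  $r1, $r3, 6  →  {$r0:0, $r1:0, $r2:15, $r3:0}
[7] bne  $r0, $r1, L12  →  {$r0:0, $r1:0, $r2:15, $r3:0}  ⟨branch fallthrough⟩
[8] ori   $r2, $r1, 0  →  {$r0:0, $r1:0, $r2:0, $r3:0}
[9] andi  $r1, $r0, 10  →  {$r0:0, $r1:0, $r2:0, $r3:0}
[10] slti  $r2, $r2, 15  →  {$r0:0, $r1:0, $r2:1, $r3:0}
[11] or   $r1, $r3, $r0  →  {$r0:0, $r1:0, $r2:1, $r3:0}
[12] sub  $r3, $r3, $r0  →  {$r0:0, $r1:0, $r2:1, $r3:0}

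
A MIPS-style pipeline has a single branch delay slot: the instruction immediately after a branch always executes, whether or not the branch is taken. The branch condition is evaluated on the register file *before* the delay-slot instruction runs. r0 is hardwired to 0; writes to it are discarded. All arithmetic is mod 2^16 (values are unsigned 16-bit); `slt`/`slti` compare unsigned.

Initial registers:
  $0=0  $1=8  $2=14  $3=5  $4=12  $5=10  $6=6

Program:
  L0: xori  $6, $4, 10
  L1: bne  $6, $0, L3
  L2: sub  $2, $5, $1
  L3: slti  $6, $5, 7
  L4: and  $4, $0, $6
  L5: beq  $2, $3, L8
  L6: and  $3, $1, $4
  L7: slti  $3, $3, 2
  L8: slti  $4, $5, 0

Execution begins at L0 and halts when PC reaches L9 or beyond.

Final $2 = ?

2

[0] xori  $6, $4, 10  →  {$0:0, $1:8, $2:14, $3:5, $4:12, $5:10, $6:6}
[1] bne  $6, $0, L3  →  {$0:0, $1:8, $2:14, $3:5, $4:12, $5:10, $6:6}  ⟨branch taken⟩
[2] sub  $2, $5, $1  →  {$0:0, $1:8, $2:2, $3:5, $4:12, $5:10, $6:6}
[3] slti  $6, $5, 7  →  {$0:0, $1:8, $2:2, $3:5, $4:12, $5:10, $6:0}
[4] and  $4, $0, $6  →  {$0:0, $1:8, $2:2, $3:5, $4:0, $5:10, $6:0}
[5] beq  $2, $3, L8  →  {$0:0, $1:8, $2:2, $3:5, $4:0, $5:10, $6:0}  ⟨branch fallthrough⟩
[6] and  $3, $1, $4  →  {$0:0, $1:8, $2:2, $3:0, $4:0, $5:10, $6:0}
[7] slti  $3, $3, 2  →  {$0:0, $1:8, $2:2, $3:1, $4:0, $5:10, $6:0}
[8] slti  $4, $5, 0  →  {$0:0, $1:8, $2:2, $3:1, $4:0, $5:10, $6:0}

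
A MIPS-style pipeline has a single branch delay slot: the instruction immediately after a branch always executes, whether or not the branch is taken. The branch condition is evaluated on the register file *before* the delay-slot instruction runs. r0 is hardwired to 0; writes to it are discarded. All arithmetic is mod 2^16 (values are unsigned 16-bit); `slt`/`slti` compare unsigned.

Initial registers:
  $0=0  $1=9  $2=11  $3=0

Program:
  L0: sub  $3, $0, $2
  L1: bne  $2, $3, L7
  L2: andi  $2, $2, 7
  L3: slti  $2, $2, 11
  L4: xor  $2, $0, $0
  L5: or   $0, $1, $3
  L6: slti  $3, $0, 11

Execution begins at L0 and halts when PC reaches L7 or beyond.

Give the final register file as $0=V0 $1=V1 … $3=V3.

#0 sub  $3, $0, $2 ; 0/9/11/65525
#1 bne  $2, $3, L7 ; 0/9/11/65525 ; →target
#2 andi  $2, $2, 7 ; 0/9/3/65525

$0=0 $1=9 $2=3 $3=65525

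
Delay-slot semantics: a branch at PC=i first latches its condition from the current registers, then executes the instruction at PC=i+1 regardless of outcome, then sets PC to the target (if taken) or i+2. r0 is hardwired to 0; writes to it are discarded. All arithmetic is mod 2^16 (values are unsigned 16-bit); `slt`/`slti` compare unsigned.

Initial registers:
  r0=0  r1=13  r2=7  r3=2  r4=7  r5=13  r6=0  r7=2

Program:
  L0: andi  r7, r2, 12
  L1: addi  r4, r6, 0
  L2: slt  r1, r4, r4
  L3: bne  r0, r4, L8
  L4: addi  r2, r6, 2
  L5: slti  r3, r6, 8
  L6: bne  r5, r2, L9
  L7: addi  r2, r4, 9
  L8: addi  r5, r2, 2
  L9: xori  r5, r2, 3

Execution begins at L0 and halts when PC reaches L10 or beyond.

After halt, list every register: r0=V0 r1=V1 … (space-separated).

[0] andi  r7, r2, 12  →  {r0:0, r1:13, r2:7, r3:2, r4:7, r5:13, r6:0, r7:4}
[1] addi  r4, r6, 0  →  {r0:0, r1:13, r2:7, r3:2, r4:0, r5:13, r6:0, r7:4}
[2] slt  r1, r4, r4  →  {r0:0, r1:0, r2:7, r3:2, r4:0, r5:13, r6:0, r7:4}
[3] bne  r0, r4, L8  →  {r0:0, r1:0, r2:7, r3:2, r4:0, r5:13, r6:0, r7:4}  ⟨branch fallthrough⟩
[4] addi  r2, r6, 2  →  {r0:0, r1:0, r2:2, r3:2, r4:0, r5:13, r6:0, r7:4}
[5] slti  r3, r6, 8  →  {r0:0, r1:0, r2:2, r3:1, r4:0, r5:13, r6:0, r7:4}
[6] bne  r5, r2, L9  →  {r0:0, r1:0, r2:2, r3:1, r4:0, r5:13, r6:0, r7:4}  ⟨branch taken⟩
[7] addi  r2, r4, 9  →  {r0:0, r1:0, r2:9, r3:1, r4:0, r5:13, r6:0, r7:4}
[9] xori  r5, r2, 3  →  {r0:0, r1:0, r2:9, r3:1, r4:0, r5:10, r6:0, r7:4}

r0=0 r1=0 r2=9 r3=1 r4=0 r5=10 r6=0 r7=4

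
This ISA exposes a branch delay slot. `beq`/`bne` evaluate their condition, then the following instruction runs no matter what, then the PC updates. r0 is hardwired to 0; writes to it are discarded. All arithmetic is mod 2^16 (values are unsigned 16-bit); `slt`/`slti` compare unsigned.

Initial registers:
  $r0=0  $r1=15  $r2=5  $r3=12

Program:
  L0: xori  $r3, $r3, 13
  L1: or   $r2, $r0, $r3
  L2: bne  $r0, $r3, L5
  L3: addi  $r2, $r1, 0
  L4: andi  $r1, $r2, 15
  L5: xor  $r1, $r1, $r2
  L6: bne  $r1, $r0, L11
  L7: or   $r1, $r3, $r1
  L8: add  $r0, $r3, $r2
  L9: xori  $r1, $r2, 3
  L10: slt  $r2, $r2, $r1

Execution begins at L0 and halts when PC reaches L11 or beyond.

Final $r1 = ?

12

#0 xori  $r3, $r3, 13 ; 0/15/5/1
#1 or   $r2, $r0, $r3 ; 0/15/1/1
#2 bne  $r0, $r3, L5 ; 0/15/1/1 ; →target
#3 addi  $r2, $r1, 0 ; 0/15/15/1
#5 xor  $r1, $r1, $r2 ; 0/0/15/1
#6 bne  $r1, $r0, L11 ; 0/0/15/1 ; →fallthru
#7 or   $r1, $r3, $r1 ; 0/1/15/1
#8 add  $r0, $r3, $r2 ; 0/1/15/1
#9 xori  $r1, $r2, 3 ; 0/12/15/1
#10 slt  $r2, $r2, $r1 ; 0/12/0/1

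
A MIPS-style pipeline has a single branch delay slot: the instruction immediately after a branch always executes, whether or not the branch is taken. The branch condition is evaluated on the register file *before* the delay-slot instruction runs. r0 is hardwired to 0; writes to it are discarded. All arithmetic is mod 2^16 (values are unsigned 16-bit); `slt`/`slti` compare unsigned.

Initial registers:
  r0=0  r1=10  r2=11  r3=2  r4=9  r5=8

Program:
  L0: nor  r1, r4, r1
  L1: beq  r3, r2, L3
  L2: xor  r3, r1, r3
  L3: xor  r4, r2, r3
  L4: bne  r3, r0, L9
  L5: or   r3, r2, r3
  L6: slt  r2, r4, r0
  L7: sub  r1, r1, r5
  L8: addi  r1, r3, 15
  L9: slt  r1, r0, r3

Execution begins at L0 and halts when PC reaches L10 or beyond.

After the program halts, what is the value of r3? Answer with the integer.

65535

PC=0  nor  r1, r4, r1        | r0=0 r1=65524 r2=11 r3=2 r4=9 r5=8
PC=1  beq  r3, r2, L3        | r0=0 r1=65524 r2=11 r3=2 r4=9 r5=8  [not taken]
PC=2  xor  r3, r1, r3        | r0=0 r1=65524 r2=11 r3=65526 r4=9 r5=8
PC=3  xor  r4, r2, r3        | r0=0 r1=65524 r2=11 r3=65526 r4=65533 r5=8
PC=4  bne  r3, r0, L9        | r0=0 r1=65524 r2=11 r3=65526 r4=65533 r5=8  [TAKEN]
PC=5  or   r3, r2, r3        | r0=0 r1=65524 r2=11 r3=65535 r4=65533 r5=8
PC=9  slt  r1, r0, r3        | r0=0 r1=1 r2=11 r3=65535 r4=65533 r5=8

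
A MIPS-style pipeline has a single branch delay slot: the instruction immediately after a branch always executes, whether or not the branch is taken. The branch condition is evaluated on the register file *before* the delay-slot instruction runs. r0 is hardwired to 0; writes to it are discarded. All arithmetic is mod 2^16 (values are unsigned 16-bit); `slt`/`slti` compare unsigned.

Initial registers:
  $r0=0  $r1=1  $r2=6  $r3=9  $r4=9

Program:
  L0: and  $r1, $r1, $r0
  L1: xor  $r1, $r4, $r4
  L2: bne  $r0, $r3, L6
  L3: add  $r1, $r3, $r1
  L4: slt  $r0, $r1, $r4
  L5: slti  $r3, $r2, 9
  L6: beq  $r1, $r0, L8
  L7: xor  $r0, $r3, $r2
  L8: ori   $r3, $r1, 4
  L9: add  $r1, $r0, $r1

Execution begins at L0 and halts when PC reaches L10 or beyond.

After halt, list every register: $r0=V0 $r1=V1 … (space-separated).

  step pc=0: and  $r1, $r1, $r0  regs=(0,0,6,9,9)
  step pc=1: xor  $r1, $r4, $r4  regs=(0,0,6,9,9)
  step pc=2: bne  $r0, $r3, L6  cond=T  regs=(0,0,6,9,9)
  step pc=3: add  $r1, $r3, $r1  regs=(0,9,6,9,9)
  step pc=6: beq  $r1, $r0, L8  cond=F  regs=(0,9,6,9,9)
  step pc=7: xor  $r0, $r3, $r2  regs=(0,9,6,9,9)
  step pc=8: ori   $r3, $r1, 4  regs=(0,9,6,13,9)
  step pc=9: add  $r1, $r0, $r1  regs=(0,9,6,13,9)

$r0=0 $r1=9 $r2=6 $r3=13 $r4=9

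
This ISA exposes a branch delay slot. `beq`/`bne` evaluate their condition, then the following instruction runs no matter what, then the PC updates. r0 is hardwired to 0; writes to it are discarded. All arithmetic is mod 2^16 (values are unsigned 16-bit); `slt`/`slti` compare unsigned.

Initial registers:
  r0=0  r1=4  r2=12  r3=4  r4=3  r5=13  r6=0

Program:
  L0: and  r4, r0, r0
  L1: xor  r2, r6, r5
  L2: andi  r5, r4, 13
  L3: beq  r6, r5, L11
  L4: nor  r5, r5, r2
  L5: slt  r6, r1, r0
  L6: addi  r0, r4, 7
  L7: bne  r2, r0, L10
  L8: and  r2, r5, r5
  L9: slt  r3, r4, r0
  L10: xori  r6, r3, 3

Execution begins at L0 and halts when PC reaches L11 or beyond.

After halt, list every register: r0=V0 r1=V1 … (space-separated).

r0=0 r1=4 r2=13 r3=4 r4=0 r5=65522 r6=0

PC=0  and  r4, r0, r0        | r0=0 r1=4 r2=12 r3=4 r4=0 r5=13 r6=0
PC=1  xor  r2, r6, r5        | r0=0 r1=4 r2=13 r3=4 r4=0 r5=13 r6=0
PC=2  andi  r5, r4, 13       | r0=0 r1=4 r2=13 r3=4 r4=0 r5=0 r6=0
PC=3  beq  r6, r5, L11       | r0=0 r1=4 r2=13 r3=4 r4=0 r5=0 r6=0  [TAKEN]
PC=4  nor  r5, r5, r2        | r0=0 r1=4 r2=13 r3=4 r4=0 r5=65522 r6=0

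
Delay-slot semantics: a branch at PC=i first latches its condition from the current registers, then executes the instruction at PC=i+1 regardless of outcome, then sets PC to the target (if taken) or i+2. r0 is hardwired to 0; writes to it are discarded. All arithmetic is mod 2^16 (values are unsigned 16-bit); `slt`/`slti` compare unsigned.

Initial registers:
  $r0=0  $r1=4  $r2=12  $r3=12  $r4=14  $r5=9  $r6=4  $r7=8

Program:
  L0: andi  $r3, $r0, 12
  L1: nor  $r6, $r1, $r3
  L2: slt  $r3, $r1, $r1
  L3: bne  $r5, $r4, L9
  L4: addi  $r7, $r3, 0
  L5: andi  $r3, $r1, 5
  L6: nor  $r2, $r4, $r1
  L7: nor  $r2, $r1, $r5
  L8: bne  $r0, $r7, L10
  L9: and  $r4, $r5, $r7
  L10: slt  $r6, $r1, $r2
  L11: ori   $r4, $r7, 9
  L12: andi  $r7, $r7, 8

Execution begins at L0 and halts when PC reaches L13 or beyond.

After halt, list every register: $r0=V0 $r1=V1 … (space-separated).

$r0=0 $r1=4 $r2=12 $r3=0 $r4=9 $r5=9 $r6=1 $r7=0

#0 andi  $r3, $r0, 12 ; 0/4/12/0/14/9/4/8
#1 nor  $r6, $r1, $r3 ; 0/4/12/0/14/9/65531/8
#2 slt  $r3, $r1, $r1 ; 0/4/12/0/14/9/65531/8
#3 bne  $r5, $r4, L9 ; 0/4/12/0/14/9/65531/8 ; →target
#4 addi  $r7, $r3, 0 ; 0/4/12/0/14/9/65531/0
#9 and  $r4, $r5, $r7 ; 0/4/12/0/0/9/65531/0
#10 slt  $r6, $r1, $r2 ; 0/4/12/0/0/9/1/0
#11 ori   $r4, $r7, 9 ; 0/4/12/0/9/9/1/0
#12 andi  $r7, $r7, 8 ; 0/4/12/0/9/9/1/0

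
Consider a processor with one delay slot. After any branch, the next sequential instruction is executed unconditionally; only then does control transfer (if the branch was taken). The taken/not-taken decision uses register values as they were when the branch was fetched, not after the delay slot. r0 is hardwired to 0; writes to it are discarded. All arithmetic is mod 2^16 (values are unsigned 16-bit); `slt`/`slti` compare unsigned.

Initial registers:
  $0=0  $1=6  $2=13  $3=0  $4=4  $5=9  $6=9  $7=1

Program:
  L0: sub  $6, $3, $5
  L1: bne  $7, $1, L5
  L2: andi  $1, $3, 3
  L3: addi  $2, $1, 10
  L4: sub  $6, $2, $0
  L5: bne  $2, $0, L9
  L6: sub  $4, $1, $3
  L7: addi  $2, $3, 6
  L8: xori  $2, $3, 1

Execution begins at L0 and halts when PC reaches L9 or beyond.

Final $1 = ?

0

#0 sub  $6, $3, $5 ; 0/6/13/0/4/9/65527/1
#1 bne  $7, $1, L5 ; 0/6/13/0/4/9/65527/1 ; →target
#2 andi  $1, $3, 3 ; 0/0/13/0/4/9/65527/1
#5 bne  $2, $0, L9 ; 0/0/13/0/4/9/65527/1 ; →target
#6 sub  $4, $1, $3 ; 0/0/13/0/0/9/65527/1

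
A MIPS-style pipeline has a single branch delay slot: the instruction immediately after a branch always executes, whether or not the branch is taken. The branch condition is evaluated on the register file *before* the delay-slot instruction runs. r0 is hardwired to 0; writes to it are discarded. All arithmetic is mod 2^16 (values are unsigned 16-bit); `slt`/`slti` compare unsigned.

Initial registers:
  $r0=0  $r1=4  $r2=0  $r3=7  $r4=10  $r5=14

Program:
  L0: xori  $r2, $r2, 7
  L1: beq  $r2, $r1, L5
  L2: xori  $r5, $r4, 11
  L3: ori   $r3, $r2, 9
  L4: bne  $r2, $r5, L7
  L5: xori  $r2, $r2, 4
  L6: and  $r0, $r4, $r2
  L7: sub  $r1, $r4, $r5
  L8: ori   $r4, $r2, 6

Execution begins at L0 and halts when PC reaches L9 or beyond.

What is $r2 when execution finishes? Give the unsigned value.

PC=0  xori  $r2, $r2, 7      | $r0=0 $r1=4 $r2=7 $r3=7 $r4=10 $r5=14
PC=1  beq  $r2, $r1, L5      | $r0=0 $r1=4 $r2=7 $r3=7 $r4=10 $r5=14  [not taken]
PC=2  xori  $r5, $r4, 11     | $r0=0 $r1=4 $r2=7 $r3=7 $r4=10 $r5=1
PC=3  ori   $r3, $r2, 9      | $r0=0 $r1=4 $r2=7 $r3=15 $r4=10 $r5=1
PC=4  bne  $r2, $r5, L7      | $r0=0 $r1=4 $r2=7 $r3=15 $r4=10 $r5=1  [TAKEN]
PC=5  xori  $r2, $r2, 4      | $r0=0 $r1=4 $r2=3 $r3=15 $r4=10 $r5=1
PC=7  sub  $r1, $r4, $r5     | $r0=0 $r1=9 $r2=3 $r3=15 $r4=10 $r5=1
PC=8  ori   $r4, $r2, 6      | $r0=0 $r1=9 $r2=3 $r3=15 $r4=7 $r5=1

3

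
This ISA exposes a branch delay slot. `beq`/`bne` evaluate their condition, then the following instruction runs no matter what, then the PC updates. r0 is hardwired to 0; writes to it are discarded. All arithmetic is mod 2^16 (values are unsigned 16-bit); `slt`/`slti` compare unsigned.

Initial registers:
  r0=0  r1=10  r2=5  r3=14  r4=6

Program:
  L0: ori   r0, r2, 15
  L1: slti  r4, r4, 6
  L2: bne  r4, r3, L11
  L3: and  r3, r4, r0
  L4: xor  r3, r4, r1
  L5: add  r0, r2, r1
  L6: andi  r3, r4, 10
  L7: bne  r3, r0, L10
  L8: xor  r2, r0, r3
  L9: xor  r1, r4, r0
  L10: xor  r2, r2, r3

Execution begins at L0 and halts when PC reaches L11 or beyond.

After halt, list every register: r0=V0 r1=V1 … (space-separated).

PC=0  ori   r0, r2, 15       | r0=0 r1=10 r2=5 r3=14 r4=6
PC=1  slti  r4, r4, 6        | r0=0 r1=10 r2=5 r3=14 r4=0
PC=2  bne  r4, r3, L11       | r0=0 r1=10 r2=5 r3=14 r4=0  [TAKEN]
PC=3  and  r3, r4, r0        | r0=0 r1=10 r2=5 r3=0 r4=0

r0=0 r1=10 r2=5 r3=0 r4=0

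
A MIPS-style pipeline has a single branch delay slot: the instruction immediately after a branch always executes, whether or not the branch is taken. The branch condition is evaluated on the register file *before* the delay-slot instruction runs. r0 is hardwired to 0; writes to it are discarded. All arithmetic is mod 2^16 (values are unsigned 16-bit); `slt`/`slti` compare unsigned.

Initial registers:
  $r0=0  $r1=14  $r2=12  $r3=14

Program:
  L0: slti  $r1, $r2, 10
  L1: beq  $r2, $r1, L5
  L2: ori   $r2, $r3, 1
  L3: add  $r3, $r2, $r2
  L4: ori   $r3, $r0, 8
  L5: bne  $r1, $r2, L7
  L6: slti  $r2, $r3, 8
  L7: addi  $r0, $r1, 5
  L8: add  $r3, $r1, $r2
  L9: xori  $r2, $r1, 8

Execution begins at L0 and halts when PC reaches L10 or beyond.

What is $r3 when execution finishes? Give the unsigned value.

#0 slti  $r1, $r2, 10 ; 0/0/12/14
#1 beq  $r2, $r1, L5 ; 0/0/12/14 ; →fallthru
#2 ori   $r2, $r3, 1 ; 0/0/15/14
#3 add  $r3, $r2, $r2 ; 0/0/15/30
#4 ori   $r3, $r0, 8 ; 0/0/15/8
#5 bne  $r1, $r2, L7 ; 0/0/15/8 ; →target
#6 slti  $r2, $r3, 8 ; 0/0/0/8
#7 addi  $r0, $r1, 5 ; 0/0/0/8
#8 add  $r3, $r1, $r2 ; 0/0/0/0
#9 xori  $r2, $r1, 8 ; 0/0/8/0

0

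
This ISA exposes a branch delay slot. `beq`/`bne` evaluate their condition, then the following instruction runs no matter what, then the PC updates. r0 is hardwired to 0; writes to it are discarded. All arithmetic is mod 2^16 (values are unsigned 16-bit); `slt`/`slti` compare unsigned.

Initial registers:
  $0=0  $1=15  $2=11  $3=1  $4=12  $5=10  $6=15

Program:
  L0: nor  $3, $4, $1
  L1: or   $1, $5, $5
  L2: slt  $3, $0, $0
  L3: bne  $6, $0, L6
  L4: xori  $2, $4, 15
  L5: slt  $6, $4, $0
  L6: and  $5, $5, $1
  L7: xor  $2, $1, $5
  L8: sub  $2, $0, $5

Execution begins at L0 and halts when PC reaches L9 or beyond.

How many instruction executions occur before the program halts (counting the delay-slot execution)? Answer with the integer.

#0 nor  $3, $4, $1 ; 0/15/11/65520/12/10/15
#1 or   $1, $5, $5 ; 0/10/11/65520/12/10/15
#2 slt  $3, $0, $0 ; 0/10/11/0/12/10/15
#3 bne  $6, $0, L6 ; 0/10/11/0/12/10/15 ; →target
#4 xori  $2, $4, 15 ; 0/10/3/0/12/10/15
#6 and  $5, $5, $1 ; 0/10/3/0/12/10/15
#7 xor  $2, $1, $5 ; 0/10/0/0/12/10/15
#8 sub  $2, $0, $5 ; 0/10/65526/0/12/10/15

8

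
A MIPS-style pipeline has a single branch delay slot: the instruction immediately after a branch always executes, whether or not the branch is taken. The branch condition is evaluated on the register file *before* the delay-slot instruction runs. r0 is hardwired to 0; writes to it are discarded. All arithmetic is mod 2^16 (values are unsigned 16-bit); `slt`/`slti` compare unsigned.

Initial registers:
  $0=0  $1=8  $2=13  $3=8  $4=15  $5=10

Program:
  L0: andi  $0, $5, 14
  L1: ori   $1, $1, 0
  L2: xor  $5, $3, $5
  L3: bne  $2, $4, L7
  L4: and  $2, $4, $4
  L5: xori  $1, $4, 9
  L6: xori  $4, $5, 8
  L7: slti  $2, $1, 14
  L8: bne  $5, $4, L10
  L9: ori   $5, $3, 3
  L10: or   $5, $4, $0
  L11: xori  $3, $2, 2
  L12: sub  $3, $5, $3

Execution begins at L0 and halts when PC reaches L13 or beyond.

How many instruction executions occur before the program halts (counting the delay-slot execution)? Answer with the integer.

11

#0 andi  $0, $5, 14 ; 0/8/13/8/15/10
#1 ori   $1, $1, 0 ; 0/8/13/8/15/10
#2 xor  $5, $3, $5 ; 0/8/13/8/15/2
#3 bne  $2, $4, L7 ; 0/8/13/8/15/2 ; →target
#4 and  $2, $4, $4 ; 0/8/15/8/15/2
#7 slti  $2, $1, 14 ; 0/8/1/8/15/2
#8 bne  $5, $4, L10 ; 0/8/1/8/15/2 ; →target
#9 ori   $5, $3, 3 ; 0/8/1/8/15/11
#10 or   $5, $4, $0 ; 0/8/1/8/15/15
#11 xori  $3, $2, 2 ; 0/8/1/3/15/15
#12 sub  $3, $5, $3 ; 0/8/1/12/15/15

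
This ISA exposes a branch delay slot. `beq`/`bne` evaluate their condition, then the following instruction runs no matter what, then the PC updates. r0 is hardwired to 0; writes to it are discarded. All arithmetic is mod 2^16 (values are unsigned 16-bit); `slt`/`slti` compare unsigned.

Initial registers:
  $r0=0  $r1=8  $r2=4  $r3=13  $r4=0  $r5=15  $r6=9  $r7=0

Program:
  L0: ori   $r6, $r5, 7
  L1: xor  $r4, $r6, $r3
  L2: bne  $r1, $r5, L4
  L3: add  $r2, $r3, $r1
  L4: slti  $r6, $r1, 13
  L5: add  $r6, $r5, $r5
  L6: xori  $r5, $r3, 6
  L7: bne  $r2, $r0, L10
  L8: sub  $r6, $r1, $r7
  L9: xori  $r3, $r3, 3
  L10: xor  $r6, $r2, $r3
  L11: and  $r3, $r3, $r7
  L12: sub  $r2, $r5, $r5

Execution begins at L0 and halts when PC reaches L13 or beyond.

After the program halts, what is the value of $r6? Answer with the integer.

24

  step pc=0: ori   $r6, $r5, 7  regs=(0,8,4,13,0,15,15,0)
  step pc=1: xor  $r4, $r6, $r3  regs=(0,8,4,13,2,15,15,0)
  step pc=2: bne  $r1, $r5, L4  cond=T  regs=(0,8,4,13,2,15,15,0)
  step pc=3: add  $r2, $r3, $r1  regs=(0,8,21,13,2,15,15,0)
  step pc=4: slti  $r6, $r1, 13  regs=(0,8,21,13,2,15,1,0)
  step pc=5: add  $r6, $r5, $r5  regs=(0,8,21,13,2,15,30,0)
  step pc=6: xori  $r5, $r3, 6  regs=(0,8,21,13,2,11,30,0)
  step pc=7: bne  $r2, $r0, L10  cond=T  regs=(0,8,21,13,2,11,30,0)
  step pc=8: sub  $r6, $r1, $r7  regs=(0,8,21,13,2,11,8,0)
  step pc=10: xor  $r6, $r2, $r3  regs=(0,8,21,13,2,11,24,0)
  step pc=11: and  $r3, $r3, $r7  regs=(0,8,21,0,2,11,24,0)
  step pc=12: sub  $r2, $r5, $r5  regs=(0,8,0,0,2,11,24,0)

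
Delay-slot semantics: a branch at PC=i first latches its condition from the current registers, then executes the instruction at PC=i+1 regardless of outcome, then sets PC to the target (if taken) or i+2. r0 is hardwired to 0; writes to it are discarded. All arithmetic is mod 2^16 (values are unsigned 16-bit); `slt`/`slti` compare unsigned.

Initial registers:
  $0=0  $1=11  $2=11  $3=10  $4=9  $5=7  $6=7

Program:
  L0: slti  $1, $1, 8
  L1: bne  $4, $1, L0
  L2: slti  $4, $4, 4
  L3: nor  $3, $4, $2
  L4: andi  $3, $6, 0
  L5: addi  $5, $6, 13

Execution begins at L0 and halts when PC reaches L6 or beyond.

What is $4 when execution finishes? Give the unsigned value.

1

PC=0  slti  $1, $1, 8        | $0=0 $1=0 $2=11 $3=10 $4=9 $5=7 $6=7
PC=1  bne  $4, $1, L0        | $0=0 $1=0 $2=11 $3=10 $4=9 $5=7 $6=7  [TAKEN]
PC=2  slti  $4, $4, 4        | $0=0 $1=0 $2=11 $3=10 $4=0 $5=7 $6=7
PC=0  slti  $1, $1, 8        | $0=0 $1=1 $2=11 $3=10 $4=0 $5=7 $6=7
PC=1  bne  $4, $1, L0        | $0=0 $1=1 $2=11 $3=10 $4=0 $5=7 $6=7  [TAKEN]
PC=2  slti  $4, $4, 4        | $0=0 $1=1 $2=11 $3=10 $4=1 $5=7 $6=7
PC=0  slti  $1, $1, 8        | $0=0 $1=1 $2=11 $3=10 $4=1 $5=7 $6=7
PC=1  bne  $4, $1, L0        | $0=0 $1=1 $2=11 $3=10 $4=1 $5=7 $6=7  [not taken]
PC=2  slti  $4, $4, 4        | $0=0 $1=1 $2=11 $3=10 $4=1 $5=7 $6=7
PC=3  nor  $3, $4, $2        | $0=0 $1=1 $2=11 $3=65524 $4=1 $5=7 $6=7
PC=4  andi  $3, $6, 0        | $0=0 $1=1 $2=11 $3=0 $4=1 $5=7 $6=7
PC=5  addi  $5, $6, 13       | $0=0 $1=1 $2=11 $3=0 $4=1 $5=20 $6=7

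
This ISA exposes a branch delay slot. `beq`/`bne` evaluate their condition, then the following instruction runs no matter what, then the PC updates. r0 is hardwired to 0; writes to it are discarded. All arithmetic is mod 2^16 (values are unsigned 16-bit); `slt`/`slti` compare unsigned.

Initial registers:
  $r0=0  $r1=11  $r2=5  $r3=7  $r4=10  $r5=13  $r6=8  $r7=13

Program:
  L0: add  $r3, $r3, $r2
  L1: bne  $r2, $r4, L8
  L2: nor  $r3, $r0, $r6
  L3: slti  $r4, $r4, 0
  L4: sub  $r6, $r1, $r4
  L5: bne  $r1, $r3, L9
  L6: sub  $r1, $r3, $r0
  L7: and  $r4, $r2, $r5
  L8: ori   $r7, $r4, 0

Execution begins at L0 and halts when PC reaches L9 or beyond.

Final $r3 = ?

65527

PC=0  add  $r3, $r3, $r2     | $r0=0 $r1=11 $r2=5 $r3=12 $r4=10 $r5=13 $r6=8 $r7=13
PC=1  bne  $r2, $r4, L8      | $r0=0 $r1=11 $r2=5 $r3=12 $r4=10 $r5=13 $r6=8 $r7=13  [TAKEN]
PC=2  nor  $r3, $r0, $r6     | $r0=0 $r1=11 $r2=5 $r3=65527 $r4=10 $r5=13 $r6=8 $r7=13
PC=8  ori   $r7, $r4, 0      | $r0=0 $r1=11 $r2=5 $r3=65527 $r4=10 $r5=13 $r6=8 $r7=10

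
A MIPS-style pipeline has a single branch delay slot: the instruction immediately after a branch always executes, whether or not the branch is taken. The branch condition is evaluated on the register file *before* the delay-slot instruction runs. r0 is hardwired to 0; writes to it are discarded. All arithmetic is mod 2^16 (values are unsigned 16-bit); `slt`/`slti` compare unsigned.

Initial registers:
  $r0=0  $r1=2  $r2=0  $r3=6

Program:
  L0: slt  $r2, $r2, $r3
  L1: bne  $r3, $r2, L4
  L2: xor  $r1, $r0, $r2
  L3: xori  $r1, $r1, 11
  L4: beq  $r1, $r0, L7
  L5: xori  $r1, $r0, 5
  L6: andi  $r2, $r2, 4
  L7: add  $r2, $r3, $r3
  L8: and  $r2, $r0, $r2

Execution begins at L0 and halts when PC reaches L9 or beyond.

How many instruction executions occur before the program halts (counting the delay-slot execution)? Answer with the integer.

[0] slt  $r2, $r2, $r3  →  {$r0:0, $r1:2, $r2:1, $r3:6}
[1] bne  $r3, $r2, L4  →  {$r0:0, $r1:2, $r2:1, $r3:6}  ⟨branch taken⟩
[2] xor  $r1, $r0, $r2  →  {$r0:0, $r1:1, $r2:1, $r3:6}
[4] beq  $r1, $r0, L7  →  {$r0:0, $r1:1, $r2:1, $r3:6}  ⟨branch fallthrough⟩
[5] xori  $r1, $r0, 5  →  {$r0:0, $r1:5, $r2:1, $r3:6}
[6] andi  $r2, $r2, 4  →  {$r0:0, $r1:5, $r2:0, $r3:6}
[7] add  $r2, $r3, $r3  →  {$r0:0, $r1:5, $r2:12, $r3:6}
[8] and  $r2, $r0, $r2  →  {$r0:0, $r1:5, $r2:0, $r3:6}

8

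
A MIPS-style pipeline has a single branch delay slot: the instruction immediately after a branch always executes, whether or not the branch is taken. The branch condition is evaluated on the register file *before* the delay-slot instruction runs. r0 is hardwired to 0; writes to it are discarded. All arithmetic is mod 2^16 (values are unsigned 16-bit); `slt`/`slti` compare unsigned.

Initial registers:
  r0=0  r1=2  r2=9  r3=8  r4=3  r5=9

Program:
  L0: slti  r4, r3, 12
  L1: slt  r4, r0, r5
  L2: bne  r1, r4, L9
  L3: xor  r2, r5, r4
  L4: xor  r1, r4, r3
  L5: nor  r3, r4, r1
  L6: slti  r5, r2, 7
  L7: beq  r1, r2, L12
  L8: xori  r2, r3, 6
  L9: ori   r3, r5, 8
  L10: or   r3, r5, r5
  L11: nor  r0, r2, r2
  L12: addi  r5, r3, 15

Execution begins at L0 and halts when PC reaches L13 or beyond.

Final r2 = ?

8

[0] slti  r4, r3, 12  →  {r0:0, r1:2, r2:9, r3:8, r4:1, r5:9}
[1] slt  r4, r0, r5  →  {r0:0, r1:2, r2:9, r3:8, r4:1, r5:9}
[2] bne  r1, r4, L9  →  {r0:0, r1:2, r2:9, r3:8, r4:1, r5:9}  ⟨branch taken⟩
[3] xor  r2, r5, r4  →  {r0:0, r1:2, r2:8, r3:8, r4:1, r5:9}
[9] ori   r3, r5, 8  →  {r0:0, r1:2, r2:8, r3:9, r4:1, r5:9}
[10] or   r3, r5, r5  →  {r0:0, r1:2, r2:8, r3:9, r4:1, r5:9}
[11] nor  r0, r2, r2  →  {r0:0, r1:2, r2:8, r3:9, r4:1, r5:9}
[12] addi  r5, r3, 15  →  {r0:0, r1:2, r2:8, r3:9, r4:1, r5:24}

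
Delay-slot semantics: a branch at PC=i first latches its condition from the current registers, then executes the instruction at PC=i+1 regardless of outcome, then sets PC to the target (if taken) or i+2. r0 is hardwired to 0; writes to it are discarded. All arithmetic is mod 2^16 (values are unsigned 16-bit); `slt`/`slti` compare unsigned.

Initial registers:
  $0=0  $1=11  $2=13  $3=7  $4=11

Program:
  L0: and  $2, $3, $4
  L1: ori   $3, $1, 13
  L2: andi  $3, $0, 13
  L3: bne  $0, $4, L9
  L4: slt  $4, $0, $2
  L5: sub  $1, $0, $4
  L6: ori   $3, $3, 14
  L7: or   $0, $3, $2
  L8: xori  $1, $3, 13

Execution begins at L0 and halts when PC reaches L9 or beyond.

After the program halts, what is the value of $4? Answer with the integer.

  step pc=0: and  $2, $3, $4  regs=(0,11,3,7,11)
  step pc=1: ori   $3, $1, 13  regs=(0,11,3,15,11)
  step pc=2: andi  $3, $0, 13  regs=(0,11,3,0,11)
  step pc=3: bne  $0, $4, L9  cond=T  regs=(0,11,3,0,11)
  step pc=4: slt  $4, $0, $2  regs=(0,11,3,0,1)

1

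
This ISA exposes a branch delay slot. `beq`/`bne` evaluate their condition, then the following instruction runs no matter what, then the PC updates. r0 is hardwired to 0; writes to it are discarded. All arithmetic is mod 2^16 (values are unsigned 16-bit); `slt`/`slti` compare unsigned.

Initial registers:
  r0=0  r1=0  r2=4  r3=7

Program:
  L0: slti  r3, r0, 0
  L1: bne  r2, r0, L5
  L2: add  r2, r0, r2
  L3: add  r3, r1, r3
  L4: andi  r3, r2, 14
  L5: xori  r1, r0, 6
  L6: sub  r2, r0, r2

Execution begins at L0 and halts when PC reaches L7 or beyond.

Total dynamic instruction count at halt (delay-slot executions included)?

[0] slti  r3, r0, 0  →  {r0:0, r1:0, r2:4, r3:0}
[1] bne  r2, r0, L5  →  {r0:0, r1:0, r2:4, r3:0}  ⟨branch taken⟩
[2] add  r2, r0, r2  →  {r0:0, r1:0, r2:4, r3:0}
[5] xori  r1, r0, 6  →  {r0:0, r1:6, r2:4, r3:0}
[6] sub  r2, r0, r2  →  {r0:0, r1:6, r2:65532, r3:0}

5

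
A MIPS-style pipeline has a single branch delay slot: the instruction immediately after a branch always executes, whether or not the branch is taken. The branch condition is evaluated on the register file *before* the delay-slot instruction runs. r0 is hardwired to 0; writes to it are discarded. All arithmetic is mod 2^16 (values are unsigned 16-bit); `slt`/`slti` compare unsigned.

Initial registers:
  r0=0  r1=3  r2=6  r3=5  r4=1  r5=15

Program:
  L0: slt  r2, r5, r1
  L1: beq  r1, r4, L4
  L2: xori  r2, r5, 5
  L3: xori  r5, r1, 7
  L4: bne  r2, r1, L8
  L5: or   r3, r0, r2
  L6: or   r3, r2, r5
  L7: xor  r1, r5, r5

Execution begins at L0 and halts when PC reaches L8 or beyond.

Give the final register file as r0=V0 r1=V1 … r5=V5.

r0=0 r1=3 r2=10 r3=10 r4=1 r5=4

#0 slt  r2, r5, r1 ; 0/3/0/5/1/15
#1 beq  r1, r4, L4 ; 0/3/0/5/1/15 ; →fallthru
#2 xori  r2, r5, 5 ; 0/3/10/5/1/15
#3 xori  r5, r1, 7 ; 0/3/10/5/1/4
#4 bne  r2, r1, L8 ; 0/3/10/5/1/4 ; →target
#5 or   r3, r0, r2 ; 0/3/10/10/1/4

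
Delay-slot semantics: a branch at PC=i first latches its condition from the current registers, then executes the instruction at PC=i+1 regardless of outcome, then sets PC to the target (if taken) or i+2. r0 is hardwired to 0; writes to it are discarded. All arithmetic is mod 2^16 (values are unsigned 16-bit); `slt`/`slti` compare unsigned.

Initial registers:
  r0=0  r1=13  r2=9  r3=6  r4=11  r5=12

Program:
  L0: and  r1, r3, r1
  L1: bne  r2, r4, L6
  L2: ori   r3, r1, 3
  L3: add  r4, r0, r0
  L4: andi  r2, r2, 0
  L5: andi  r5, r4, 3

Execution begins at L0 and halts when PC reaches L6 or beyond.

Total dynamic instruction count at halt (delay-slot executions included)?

[0] and  r1, r3, r1  →  {r0:0, r1:4, r2:9, r3:6, r4:11, r5:12}
[1] bne  r2, r4, L6  →  {r0:0, r1:4, r2:9, r3:6, r4:11, r5:12}  ⟨branch taken⟩
[2] ori   r3, r1, 3  →  {r0:0, r1:4, r2:9, r3:7, r4:11, r5:12}

3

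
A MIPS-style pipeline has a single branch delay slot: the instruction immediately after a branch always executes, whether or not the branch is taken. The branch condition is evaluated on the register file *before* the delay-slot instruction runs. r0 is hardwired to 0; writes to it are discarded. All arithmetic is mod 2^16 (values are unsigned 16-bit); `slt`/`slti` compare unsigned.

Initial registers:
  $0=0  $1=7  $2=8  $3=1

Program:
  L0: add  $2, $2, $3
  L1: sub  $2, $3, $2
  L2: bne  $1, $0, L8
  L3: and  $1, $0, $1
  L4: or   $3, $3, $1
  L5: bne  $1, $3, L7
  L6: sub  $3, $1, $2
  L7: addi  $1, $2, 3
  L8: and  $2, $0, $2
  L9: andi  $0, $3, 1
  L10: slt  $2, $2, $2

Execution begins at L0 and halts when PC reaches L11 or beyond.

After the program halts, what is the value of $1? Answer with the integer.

[0] add  $2, $2, $3  →  {$0:0, $1:7, $2:9, $3:1}
[1] sub  $2, $3, $2  →  {$0:0, $1:7, $2:65528, $3:1}
[2] bne  $1, $0, L8  →  {$0:0, $1:7, $2:65528, $3:1}  ⟨branch taken⟩
[3] and  $1, $0, $1  →  {$0:0, $1:0, $2:65528, $3:1}
[8] and  $2, $0, $2  →  {$0:0, $1:0, $2:0, $3:1}
[9] andi  $0, $3, 1  →  {$0:0, $1:0, $2:0, $3:1}
[10] slt  $2, $2, $2  →  {$0:0, $1:0, $2:0, $3:1}

0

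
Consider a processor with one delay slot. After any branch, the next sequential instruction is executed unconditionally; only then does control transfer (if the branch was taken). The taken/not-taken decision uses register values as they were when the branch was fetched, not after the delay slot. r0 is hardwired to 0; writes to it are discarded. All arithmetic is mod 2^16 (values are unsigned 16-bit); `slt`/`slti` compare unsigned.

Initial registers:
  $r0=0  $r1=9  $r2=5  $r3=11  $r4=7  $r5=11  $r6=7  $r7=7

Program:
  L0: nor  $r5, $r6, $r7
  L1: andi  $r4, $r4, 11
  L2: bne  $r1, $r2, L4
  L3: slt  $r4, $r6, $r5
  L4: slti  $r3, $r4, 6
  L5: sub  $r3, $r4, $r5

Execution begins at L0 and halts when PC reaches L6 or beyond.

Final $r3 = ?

[0] nor  $r5, $r6, $r7  →  {$r0:0, $r1:9, $r2:5, $r3:11, $r4:7, $r5:65528, $r6:7, $r7:7}
[1] andi  $r4, $r4, 11  →  {$r0:0, $r1:9, $r2:5, $r3:11, $r4:3, $r5:65528, $r6:7, $r7:7}
[2] bne  $r1, $r2, L4  →  {$r0:0, $r1:9, $r2:5, $r3:11, $r4:3, $r5:65528, $r6:7, $r7:7}  ⟨branch taken⟩
[3] slt  $r4, $r6, $r5  →  {$r0:0, $r1:9, $r2:5, $r3:11, $r4:1, $r5:65528, $r6:7, $r7:7}
[4] slti  $r3, $r4, 6  →  {$r0:0, $r1:9, $r2:5, $r3:1, $r4:1, $r5:65528, $r6:7, $r7:7}
[5] sub  $r3, $r4, $r5  →  {$r0:0, $r1:9, $r2:5, $r3:9, $r4:1, $r5:65528, $r6:7, $r7:7}

9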